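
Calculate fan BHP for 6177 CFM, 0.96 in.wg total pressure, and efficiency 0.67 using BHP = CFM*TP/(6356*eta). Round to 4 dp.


BHP = 6177 * 0.96 / (6356 * 0.67) = 1.3925 hp

1.3925 hp


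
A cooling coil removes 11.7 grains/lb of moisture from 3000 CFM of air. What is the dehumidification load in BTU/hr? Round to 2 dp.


Q = 0.68 * 3000 * 11.7 = 23868.00 BTU/hr

23868.00 BTU/hr


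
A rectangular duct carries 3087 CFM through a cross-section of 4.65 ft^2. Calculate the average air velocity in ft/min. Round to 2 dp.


V = 3087 / 4.65 = 663.87 ft/min

663.87 ft/min


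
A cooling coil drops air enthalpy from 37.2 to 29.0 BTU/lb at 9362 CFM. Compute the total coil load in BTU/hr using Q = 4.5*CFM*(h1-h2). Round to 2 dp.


Q = 4.5 * 9362 * (37.2 - 29.0) = 345457.80 BTU/hr

345457.80 BTU/hr


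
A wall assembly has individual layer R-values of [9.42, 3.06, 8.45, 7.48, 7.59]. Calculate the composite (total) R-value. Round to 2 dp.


R_total = 9.42 + 3.06 + 8.45 + 7.48 + 7.59 = 36.00

36.00


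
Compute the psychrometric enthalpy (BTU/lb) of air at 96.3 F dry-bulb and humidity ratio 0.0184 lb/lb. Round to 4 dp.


h = 0.24*96.3 + 0.0184*(1061+0.444*96.3) = 43.4211 BTU/lb

43.4211 BTU/lb


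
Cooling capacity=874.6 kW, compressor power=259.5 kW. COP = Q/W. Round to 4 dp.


COP = 874.6 / 259.5 = 3.3703

3.3703


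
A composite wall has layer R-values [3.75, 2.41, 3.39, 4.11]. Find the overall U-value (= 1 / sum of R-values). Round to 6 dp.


R_total = 3.75 + 2.41 + 3.39 + 4.11 = 13.66
U = 1/13.66 = 0.073206

0.073206


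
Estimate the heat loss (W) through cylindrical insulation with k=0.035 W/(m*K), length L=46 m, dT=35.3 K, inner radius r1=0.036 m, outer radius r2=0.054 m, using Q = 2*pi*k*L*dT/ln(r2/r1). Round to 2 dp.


Q = 2*pi*0.035*46*35.3/ln(0.054/0.036) = 880.70 W

880.70 W


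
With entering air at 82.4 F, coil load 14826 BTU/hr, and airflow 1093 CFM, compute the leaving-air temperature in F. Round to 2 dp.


dT = 14826/(1.08*1093) = 12.5597
T_leave = 82.4 - 12.5597 = 69.84 F

69.84 F


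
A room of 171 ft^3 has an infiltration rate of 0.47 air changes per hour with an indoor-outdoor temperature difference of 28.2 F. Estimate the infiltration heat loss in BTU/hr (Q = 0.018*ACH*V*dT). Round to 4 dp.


Q = 0.018 * 0.47 * 171 * 28.2 = 40.7958 BTU/hr

40.7958 BTU/hr


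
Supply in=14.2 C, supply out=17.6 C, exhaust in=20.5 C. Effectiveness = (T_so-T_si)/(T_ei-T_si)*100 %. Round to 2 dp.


eff = (17.6-14.2)/(20.5-14.2)*100 = 53.97 %

53.97 %


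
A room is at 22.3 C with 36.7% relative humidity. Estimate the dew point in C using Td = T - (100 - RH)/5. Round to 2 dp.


Td = 22.3 - (100-36.7)/5 = 9.64 C

9.64 C


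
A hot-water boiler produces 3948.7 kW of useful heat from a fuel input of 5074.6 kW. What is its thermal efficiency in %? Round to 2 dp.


eta = (3948.7/5074.6)*100 = 77.81 %

77.81 %


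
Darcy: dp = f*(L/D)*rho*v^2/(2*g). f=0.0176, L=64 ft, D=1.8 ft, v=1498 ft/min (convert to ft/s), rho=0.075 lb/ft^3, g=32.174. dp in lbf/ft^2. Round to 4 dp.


v_fps = 1498/60 = 24.9667 ft/s
dp = 0.0176*(64/1.8)*0.075*24.9667^2/(2*32.174) = 0.4546 lbf/ft^2

0.4546 lbf/ft^2


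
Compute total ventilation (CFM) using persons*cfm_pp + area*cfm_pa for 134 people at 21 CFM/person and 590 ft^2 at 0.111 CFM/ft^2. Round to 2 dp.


Total = 134*21 + 590*0.111 = 2879.49 CFM

2879.49 CFM


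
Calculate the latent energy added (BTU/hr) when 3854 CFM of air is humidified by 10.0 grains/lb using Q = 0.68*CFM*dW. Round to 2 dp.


Q = 0.68 * 3854 * 10.0 = 26207.20 BTU/hr

26207.20 BTU/hr


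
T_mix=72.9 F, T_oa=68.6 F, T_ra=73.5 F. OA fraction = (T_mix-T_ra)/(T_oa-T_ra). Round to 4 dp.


frac = (72.9 - 73.5) / (68.6 - 73.5) = 0.1224

0.1224


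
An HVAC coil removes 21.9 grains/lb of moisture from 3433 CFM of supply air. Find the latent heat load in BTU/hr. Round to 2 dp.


Q = 0.68 * 3433 * 21.9 = 51124.24 BTU/hr

51124.24 BTU/hr


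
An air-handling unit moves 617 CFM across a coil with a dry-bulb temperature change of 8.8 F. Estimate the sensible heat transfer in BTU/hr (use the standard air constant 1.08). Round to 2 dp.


Q = 1.08 * 617 * 8.8 = 5863.97 BTU/hr

5863.97 BTU/hr


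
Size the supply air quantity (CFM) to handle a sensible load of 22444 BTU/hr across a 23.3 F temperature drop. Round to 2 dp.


CFM = 22444 / (1.08 * 23.3) = 891.91

891.91 CFM


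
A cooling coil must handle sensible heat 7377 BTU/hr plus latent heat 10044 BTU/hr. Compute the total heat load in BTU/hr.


Qt = 7377 + 10044 = 17421 BTU/hr

17421 BTU/hr


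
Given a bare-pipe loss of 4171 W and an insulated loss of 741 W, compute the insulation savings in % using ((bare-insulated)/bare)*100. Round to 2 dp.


Savings = ((4171-741)/4171)*100 = 82.23 %

82.23 %


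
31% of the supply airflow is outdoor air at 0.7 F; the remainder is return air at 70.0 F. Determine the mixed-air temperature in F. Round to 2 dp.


T_mix = 0.31*0.7 + 0.69*70.0 = 48.52 F

48.52 F


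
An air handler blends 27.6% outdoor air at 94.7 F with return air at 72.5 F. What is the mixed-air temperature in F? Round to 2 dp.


T_mix = 72.5 + (27.6/100)*(94.7-72.5) = 78.63 F

78.63 F


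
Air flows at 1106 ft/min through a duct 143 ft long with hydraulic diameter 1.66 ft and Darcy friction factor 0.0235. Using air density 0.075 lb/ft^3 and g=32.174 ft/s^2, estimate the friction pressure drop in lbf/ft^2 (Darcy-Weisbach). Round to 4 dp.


v_fps = 1106/60 = 18.4333 ft/s
dp = 0.0235*(143/1.66)*0.075*18.4333^2/(2*32.174) = 0.8017 lbf/ft^2

0.8017 lbf/ft^2


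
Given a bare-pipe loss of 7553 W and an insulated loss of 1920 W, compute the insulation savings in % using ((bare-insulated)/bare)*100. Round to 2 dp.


Savings = ((7553-1920)/7553)*100 = 74.58 %

74.58 %


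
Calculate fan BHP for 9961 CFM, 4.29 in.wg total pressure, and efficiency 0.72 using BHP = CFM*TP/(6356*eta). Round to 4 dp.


BHP = 9961 * 4.29 / (6356 * 0.72) = 9.3378 hp

9.3378 hp


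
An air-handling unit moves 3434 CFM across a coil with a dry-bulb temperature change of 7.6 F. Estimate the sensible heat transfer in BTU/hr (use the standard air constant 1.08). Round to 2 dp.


Q = 1.08 * 3434 * 7.6 = 28186.27 BTU/hr

28186.27 BTU/hr


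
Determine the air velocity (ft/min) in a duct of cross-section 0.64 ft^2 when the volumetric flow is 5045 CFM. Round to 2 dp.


V = 5045 / 0.64 = 7882.81 ft/min

7882.81 ft/min


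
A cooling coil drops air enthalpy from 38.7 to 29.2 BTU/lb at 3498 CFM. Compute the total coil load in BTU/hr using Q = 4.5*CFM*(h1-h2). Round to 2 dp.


Q = 4.5 * 3498 * (38.7 - 29.2) = 149539.50 BTU/hr

149539.50 BTU/hr


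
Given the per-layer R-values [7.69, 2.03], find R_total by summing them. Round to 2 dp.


R_total = 7.69 + 2.03 = 9.72

9.72


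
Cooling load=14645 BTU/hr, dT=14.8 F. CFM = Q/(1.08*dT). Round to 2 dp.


CFM = 14645 / (1.08 * 14.8) = 916.23

916.23 CFM


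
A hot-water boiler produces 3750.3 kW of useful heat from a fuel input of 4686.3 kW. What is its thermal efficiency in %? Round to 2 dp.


eta = (3750.3/4686.3)*100 = 80.03 %

80.03 %


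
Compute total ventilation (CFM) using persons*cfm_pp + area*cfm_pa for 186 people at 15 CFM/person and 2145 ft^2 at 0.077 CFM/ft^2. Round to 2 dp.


Total = 186*15 + 2145*0.077 = 2955.17 CFM

2955.17 CFM


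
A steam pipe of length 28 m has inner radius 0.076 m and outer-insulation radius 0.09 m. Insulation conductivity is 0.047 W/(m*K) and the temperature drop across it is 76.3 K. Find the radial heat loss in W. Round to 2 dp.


Q = 2*pi*0.047*28*76.3/ln(0.09/0.076) = 3731.45 W

3731.45 W


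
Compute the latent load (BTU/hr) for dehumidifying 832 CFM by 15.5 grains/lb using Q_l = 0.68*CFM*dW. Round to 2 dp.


Q = 0.68 * 832 * 15.5 = 8769.28 BTU/hr

8769.28 BTU/hr


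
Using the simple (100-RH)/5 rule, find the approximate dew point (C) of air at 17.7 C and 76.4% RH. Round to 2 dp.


Td = 17.7 - (100-76.4)/5 = 12.98 C

12.98 C


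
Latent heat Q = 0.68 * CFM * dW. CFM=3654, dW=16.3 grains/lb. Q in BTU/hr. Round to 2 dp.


Q = 0.68 * 3654 * 16.3 = 40500.94 BTU/hr

40500.94 BTU/hr


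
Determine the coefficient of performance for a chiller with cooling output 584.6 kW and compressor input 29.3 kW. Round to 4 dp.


COP = 584.6 / 29.3 = 19.9522

19.9522


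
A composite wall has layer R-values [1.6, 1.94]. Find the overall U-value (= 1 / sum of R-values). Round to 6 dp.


R_total = 1.6 + 1.94 = 3.54
U = 1/3.54 = 0.282486

0.282486


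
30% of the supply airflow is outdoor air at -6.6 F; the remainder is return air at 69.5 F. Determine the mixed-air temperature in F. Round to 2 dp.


T_mix = 0.3*(-6.6) + 0.7*69.5 = 46.67 F

46.67 F


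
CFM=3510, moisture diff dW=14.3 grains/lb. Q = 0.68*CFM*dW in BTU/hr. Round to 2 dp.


Q = 0.68 * 3510 * 14.3 = 34131.24 BTU/hr

34131.24 BTU/hr


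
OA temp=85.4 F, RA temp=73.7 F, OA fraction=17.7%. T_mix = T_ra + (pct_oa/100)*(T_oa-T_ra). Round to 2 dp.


T_mix = 73.7 + (17.7/100)*(85.4-73.7) = 75.77 F

75.77 F


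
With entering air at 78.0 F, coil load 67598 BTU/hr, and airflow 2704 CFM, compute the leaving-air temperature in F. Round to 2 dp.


dT = 67598/(1.08*2704) = 23.1475
T_leave = 78.0 - 23.1475 = 54.85 F

54.85 F


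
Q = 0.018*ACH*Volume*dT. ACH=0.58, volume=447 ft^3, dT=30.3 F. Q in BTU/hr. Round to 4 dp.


Q = 0.018 * 0.58 * 447 * 30.3 = 141.4004 BTU/hr

141.4004 BTU/hr


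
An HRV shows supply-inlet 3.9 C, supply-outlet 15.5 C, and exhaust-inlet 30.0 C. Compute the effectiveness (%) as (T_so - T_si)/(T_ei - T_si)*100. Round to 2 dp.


eff = (15.5-3.9)/(30.0-3.9)*100 = 44.44 %

44.44 %


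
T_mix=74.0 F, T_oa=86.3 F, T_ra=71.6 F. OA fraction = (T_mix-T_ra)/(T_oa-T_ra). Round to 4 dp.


frac = (74.0 - 71.6) / (86.3 - 71.6) = 0.1633

0.1633


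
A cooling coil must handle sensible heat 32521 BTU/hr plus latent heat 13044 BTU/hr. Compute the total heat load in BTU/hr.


Qt = 32521 + 13044 = 45565 BTU/hr

45565 BTU/hr


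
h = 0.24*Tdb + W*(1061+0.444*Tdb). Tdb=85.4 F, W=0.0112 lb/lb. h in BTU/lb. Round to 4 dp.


h = 0.24*85.4 + 0.0112*(1061+0.444*85.4) = 32.8039 BTU/lb

32.8039 BTU/lb


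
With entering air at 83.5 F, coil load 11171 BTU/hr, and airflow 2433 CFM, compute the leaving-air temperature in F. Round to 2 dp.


dT = 11171/(1.08*2433) = 4.2513
T_leave = 83.5 - 4.2513 = 79.25 F

79.25 F


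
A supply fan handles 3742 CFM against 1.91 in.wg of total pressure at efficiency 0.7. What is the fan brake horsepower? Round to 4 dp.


BHP = 3742 * 1.91 / (6356 * 0.7) = 1.6064 hp

1.6064 hp


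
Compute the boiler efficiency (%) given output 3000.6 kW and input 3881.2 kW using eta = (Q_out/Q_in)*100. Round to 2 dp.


eta = (3000.6/3881.2)*100 = 77.31 %

77.31 %


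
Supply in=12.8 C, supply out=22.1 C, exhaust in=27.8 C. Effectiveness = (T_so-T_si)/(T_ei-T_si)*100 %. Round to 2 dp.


eff = (22.1-12.8)/(27.8-12.8)*100 = 62.00 %

62.00 %


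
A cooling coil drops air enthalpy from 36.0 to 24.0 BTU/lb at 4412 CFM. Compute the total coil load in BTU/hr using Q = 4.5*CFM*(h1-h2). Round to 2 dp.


Q = 4.5 * 4412 * (36.0 - 24.0) = 238248.00 BTU/hr

238248.00 BTU/hr


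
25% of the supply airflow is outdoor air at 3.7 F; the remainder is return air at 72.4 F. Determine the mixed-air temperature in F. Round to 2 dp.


T_mix = 0.25*3.7 + 0.75*72.4 = 55.23 F

55.23 F


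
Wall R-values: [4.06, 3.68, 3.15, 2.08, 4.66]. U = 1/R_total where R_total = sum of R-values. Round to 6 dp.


R_total = 4.06 + 3.68 + 3.15 + 2.08 + 4.66 = 17.63
U = 1/17.63 = 0.056721

0.056721


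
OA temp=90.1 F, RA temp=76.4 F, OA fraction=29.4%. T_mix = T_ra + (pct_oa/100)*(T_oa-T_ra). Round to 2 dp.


T_mix = 76.4 + (29.4/100)*(90.1-76.4) = 80.43 F

80.43 F


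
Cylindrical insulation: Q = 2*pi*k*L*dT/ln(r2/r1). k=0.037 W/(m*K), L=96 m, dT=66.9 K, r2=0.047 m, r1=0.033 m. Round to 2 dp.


Q = 2*pi*0.037*96*66.9/ln(0.047/0.033) = 4221.99 W

4221.99 W


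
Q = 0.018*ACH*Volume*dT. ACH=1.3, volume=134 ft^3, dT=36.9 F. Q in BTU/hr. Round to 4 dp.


Q = 0.018 * 1.3 * 134 * 36.9 = 115.7036 BTU/hr

115.7036 BTU/hr


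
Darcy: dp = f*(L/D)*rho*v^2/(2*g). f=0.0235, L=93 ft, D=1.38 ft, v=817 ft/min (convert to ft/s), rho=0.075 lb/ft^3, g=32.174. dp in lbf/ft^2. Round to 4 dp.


v_fps = 817/60 = 13.6167 ft/s
dp = 0.0235*(93/1.38)*0.075*13.6167^2/(2*32.174) = 0.3422 lbf/ft^2

0.3422 lbf/ft^2


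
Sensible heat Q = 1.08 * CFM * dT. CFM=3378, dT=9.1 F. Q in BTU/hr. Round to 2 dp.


Q = 1.08 * 3378 * 9.1 = 33198.98 BTU/hr

33198.98 BTU/hr


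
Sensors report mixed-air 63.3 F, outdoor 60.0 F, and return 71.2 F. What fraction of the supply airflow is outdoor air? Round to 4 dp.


frac = (63.3 - 71.2) / (60.0 - 71.2) = 0.7054

0.7054


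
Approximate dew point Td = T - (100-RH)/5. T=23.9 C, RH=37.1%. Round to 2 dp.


Td = 23.9 - (100-37.1)/5 = 11.32 C

11.32 C


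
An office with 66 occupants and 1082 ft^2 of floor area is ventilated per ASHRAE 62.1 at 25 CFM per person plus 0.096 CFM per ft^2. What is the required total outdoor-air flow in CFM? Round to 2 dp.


Total = 66*25 + 1082*0.096 = 1753.87 CFM

1753.87 CFM


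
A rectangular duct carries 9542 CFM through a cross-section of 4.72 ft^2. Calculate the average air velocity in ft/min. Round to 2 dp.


V = 9542 / 4.72 = 2021.61 ft/min

2021.61 ft/min


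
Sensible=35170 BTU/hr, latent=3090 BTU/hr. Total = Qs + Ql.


Qt = 35170 + 3090 = 38260 BTU/hr

38260 BTU/hr


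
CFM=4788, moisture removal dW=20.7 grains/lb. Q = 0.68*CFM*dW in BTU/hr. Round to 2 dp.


Q = 0.68 * 4788 * 20.7 = 67395.89 BTU/hr

67395.89 BTU/hr


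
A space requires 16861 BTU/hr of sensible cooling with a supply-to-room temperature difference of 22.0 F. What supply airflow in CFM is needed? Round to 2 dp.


CFM = 16861 / (1.08 * 22.0) = 709.64

709.64 CFM


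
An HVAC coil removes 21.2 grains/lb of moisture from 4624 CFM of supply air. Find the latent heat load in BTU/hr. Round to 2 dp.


Q = 0.68 * 4624 * 21.2 = 66659.58 BTU/hr

66659.58 BTU/hr


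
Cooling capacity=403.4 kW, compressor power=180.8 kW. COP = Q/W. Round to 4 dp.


COP = 403.4 / 180.8 = 2.2312

2.2312


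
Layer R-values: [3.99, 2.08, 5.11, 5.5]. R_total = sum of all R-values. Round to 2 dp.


R_total = 3.99 + 2.08 + 5.11 + 5.5 = 16.68

16.68


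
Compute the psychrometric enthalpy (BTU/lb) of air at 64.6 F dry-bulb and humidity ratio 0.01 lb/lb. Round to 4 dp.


h = 0.24*64.6 + 0.01*(1061+0.444*64.6) = 26.4008 BTU/lb

26.4008 BTU/lb


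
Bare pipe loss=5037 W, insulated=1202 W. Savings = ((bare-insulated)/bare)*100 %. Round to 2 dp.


Savings = ((5037-1202)/5037)*100 = 76.14 %

76.14 %


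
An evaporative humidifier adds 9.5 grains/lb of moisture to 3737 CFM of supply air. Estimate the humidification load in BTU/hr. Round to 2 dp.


Q = 0.68 * 3737 * 9.5 = 24141.02 BTU/hr

24141.02 BTU/hr


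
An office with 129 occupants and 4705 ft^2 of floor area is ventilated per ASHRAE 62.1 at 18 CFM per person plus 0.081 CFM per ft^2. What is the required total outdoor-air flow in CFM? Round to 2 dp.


Total = 129*18 + 4705*0.081 = 2703.11 CFM

2703.11 CFM


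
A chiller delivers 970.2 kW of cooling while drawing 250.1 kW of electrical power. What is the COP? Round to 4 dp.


COP = 970.2 / 250.1 = 3.8792

3.8792


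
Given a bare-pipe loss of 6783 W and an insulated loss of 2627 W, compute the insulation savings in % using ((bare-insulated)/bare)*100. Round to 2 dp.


Savings = ((6783-2627)/6783)*100 = 61.27 %

61.27 %


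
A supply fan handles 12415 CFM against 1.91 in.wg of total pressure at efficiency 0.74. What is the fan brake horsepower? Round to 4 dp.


BHP = 12415 * 1.91 / (6356 * 0.74) = 5.0416 hp

5.0416 hp


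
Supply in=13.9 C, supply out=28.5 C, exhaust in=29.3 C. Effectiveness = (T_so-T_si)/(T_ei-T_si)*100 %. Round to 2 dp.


eff = (28.5-13.9)/(29.3-13.9)*100 = 94.81 %

94.81 %


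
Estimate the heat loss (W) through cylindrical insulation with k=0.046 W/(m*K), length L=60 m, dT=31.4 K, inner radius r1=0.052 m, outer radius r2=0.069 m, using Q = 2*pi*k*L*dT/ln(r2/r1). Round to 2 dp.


Q = 2*pi*0.046*60*31.4/ln(0.069/0.052) = 1925.05 W

1925.05 W


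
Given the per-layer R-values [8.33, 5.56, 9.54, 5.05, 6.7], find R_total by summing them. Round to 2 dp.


R_total = 8.33 + 5.56 + 9.54 + 5.05 + 6.7 = 35.18

35.18


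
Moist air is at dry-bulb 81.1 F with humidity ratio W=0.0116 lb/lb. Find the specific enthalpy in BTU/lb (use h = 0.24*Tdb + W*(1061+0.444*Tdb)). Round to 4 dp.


h = 0.24*81.1 + 0.0116*(1061+0.444*81.1) = 32.1893 BTU/lb

32.1893 BTU/lb


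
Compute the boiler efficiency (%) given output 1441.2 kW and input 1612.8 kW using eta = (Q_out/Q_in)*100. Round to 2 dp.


eta = (1441.2/1612.8)*100 = 89.36 %

89.36 %


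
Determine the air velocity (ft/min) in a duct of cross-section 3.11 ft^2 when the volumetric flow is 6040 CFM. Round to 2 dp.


V = 6040 / 3.11 = 1942.12 ft/min

1942.12 ft/min


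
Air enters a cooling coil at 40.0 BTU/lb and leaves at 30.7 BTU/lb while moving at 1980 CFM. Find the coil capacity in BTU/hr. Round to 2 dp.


Q = 4.5 * 1980 * (40.0 - 30.7) = 82863.00 BTU/hr

82863.00 BTU/hr


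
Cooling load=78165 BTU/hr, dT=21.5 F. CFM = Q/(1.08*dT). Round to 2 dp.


CFM = 78165 / (1.08 * 21.5) = 3366.28

3366.28 CFM


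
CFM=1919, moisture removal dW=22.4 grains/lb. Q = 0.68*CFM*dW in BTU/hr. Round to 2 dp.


Q = 0.68 * 1919 * 22.4 = 29230.21 BTU/hr

29230.21 BTU/hr


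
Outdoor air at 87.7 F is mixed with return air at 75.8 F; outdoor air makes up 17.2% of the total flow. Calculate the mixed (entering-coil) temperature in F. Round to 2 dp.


T_mix = 75.8 + (17.2/100)*(87.7-75.8) = 77.85 F

77.85 F


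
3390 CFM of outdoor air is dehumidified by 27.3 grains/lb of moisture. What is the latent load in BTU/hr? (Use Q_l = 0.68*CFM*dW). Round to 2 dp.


Q = 0.68 * 3390 * 27.3 = 62931.96 BTU/hr

62931.96 BTU/hr


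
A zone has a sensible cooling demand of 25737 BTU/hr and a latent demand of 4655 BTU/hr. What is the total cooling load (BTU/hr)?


Qt = 25737 + 4655 = 30392 BTU/hr

30392 BTU/hr


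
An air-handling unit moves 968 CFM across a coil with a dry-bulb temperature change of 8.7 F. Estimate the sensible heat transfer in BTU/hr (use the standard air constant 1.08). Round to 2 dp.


Q = 1.08 * 968 * 8.7 = 9095.33 BTU/hr

9095.33 BTU/hr


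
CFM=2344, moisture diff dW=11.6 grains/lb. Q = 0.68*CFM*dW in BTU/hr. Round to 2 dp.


Q = 0.68 * 2344 * 11.6 = 18489.47 BTU/hr

18489.47 BTU/hr


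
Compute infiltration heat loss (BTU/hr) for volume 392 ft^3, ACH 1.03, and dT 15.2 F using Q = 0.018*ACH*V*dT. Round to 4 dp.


Q = 0.018 * 1.03 * 392 * 15.2 = 110.4687 BTU/hr

110.4687 BTU/hr


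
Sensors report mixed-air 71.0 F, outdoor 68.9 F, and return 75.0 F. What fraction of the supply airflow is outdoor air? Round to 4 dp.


frac = (71.0 - 75.0) / (68.9 - 75.0) = 0.6557

0.6557


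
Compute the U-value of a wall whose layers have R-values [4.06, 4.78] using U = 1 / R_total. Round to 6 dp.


R_total = 4.06 + 4.78 = 8.84
U = 1/8.84 = 0.113122

0.113122


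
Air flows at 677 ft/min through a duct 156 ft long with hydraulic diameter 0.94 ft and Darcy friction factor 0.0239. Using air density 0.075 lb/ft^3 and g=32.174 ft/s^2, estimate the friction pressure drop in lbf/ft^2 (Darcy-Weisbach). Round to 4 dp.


v_fps = 677/60 = 11.2833 ft/s
dp = 0.0239*(156/0.94)*0.075*11.2833^2/(2*32.174) = 0.5886 lbf/ft^2

0.5886 lbf/ft^2


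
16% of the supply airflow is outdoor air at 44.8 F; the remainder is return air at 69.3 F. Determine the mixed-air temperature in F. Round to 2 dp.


T_mix = 0.16*44.8 + 0.84*69.3 = 65.38 F

65.38 F


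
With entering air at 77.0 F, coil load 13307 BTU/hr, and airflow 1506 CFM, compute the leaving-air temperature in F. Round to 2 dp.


dT = 13307/(1.08*1506) = 8.1815
T_leave = 77.0 - 8.1815 = 68.82 F

68.82 F


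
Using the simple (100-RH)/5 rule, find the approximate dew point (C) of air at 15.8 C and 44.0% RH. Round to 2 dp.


Td = 15.8 - (100-44.0)/5 = 4.60 C

4.60 C


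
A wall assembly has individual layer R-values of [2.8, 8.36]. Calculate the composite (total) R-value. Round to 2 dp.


R_total = 2.8 + 8.36 = 11.16

11.16


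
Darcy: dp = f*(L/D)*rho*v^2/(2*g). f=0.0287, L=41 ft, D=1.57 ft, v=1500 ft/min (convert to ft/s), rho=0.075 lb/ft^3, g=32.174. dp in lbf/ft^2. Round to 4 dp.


v_fps = 1500/60 = 25.0 ft/s
dp = 0.0287*(41/1.57)*0.075*25.0^2/(2*32.174) = 0.5460 lbf/ft^2

0.5460 lbf/ft^2


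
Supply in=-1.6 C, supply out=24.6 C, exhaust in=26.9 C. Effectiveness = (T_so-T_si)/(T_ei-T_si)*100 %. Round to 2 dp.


eff = (24.6-(-1.6))/(26.9-(-1.6))*100 = 91.93 %

91.93 %


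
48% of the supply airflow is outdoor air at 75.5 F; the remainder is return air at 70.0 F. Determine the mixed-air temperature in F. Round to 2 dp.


T_mix = 0.48*75.5 + 0.52*70.0 = 72.64 F

72.64 F


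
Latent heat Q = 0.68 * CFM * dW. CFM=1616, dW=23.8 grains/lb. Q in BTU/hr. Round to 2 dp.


Q = 0.68 * 1616 * 23.8 = 26153.34 BTU/hr

26153.34 BTU/hr


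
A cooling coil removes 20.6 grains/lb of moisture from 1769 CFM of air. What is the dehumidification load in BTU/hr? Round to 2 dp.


Q = 0.68 * 1769 * 20.6 = 24780.15 BTU/hr

24780.15 BTU/hr


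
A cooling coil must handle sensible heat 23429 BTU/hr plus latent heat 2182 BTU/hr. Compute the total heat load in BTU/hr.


Qt = 23429 + 2182 = 25611 BTU/hr

25611 BTU/hr


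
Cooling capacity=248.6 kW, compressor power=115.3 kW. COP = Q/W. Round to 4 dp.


COP = 248.6 / 115.3 = 2.1561

2.1561


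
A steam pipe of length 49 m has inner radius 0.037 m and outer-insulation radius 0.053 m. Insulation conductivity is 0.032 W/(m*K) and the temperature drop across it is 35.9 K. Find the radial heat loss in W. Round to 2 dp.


Q = 2*pi*0.032*49*35.9/ln(0.053/0.037) = 984.18 W

984.18 W


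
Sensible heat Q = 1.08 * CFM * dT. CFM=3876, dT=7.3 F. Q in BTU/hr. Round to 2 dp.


Q = 1.08 * 3876 * 7.3 = 30558.38 BTU/hr

30558.38 BTU/hr


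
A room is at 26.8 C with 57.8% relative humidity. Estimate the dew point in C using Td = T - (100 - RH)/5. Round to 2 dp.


Td = 26.8 - (100-57.8)/5 = 18.36 C

18.36 C


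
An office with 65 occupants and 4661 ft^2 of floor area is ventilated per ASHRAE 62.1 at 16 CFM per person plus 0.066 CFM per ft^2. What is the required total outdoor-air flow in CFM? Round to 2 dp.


Total = 65*16 + 4661*0.066 = 1347.63 CFM

1347.63 CFM


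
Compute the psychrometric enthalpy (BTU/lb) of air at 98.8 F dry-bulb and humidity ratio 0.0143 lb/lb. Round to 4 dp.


h = 0.24*98.8 + 0.0143*(1061+0.444*98.8) = 39.5116 BTU/lb

39.5116 BTU/lb


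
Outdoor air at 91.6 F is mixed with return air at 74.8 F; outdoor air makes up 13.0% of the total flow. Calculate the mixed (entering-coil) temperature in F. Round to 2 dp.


T_mix = 74.8 + (13.0/100)*(91.6-74.8) = 76.98 F

76.98 F


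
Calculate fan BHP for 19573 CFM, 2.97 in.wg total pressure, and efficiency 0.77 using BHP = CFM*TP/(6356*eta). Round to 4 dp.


BHP = 19573 * 2.97 / (6356 * 0.77) = 11.8779 hp

11.8779 hp


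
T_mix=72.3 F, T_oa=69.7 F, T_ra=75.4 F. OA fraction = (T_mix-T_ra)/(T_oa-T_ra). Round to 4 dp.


frac = (72.3 - 75.4) / (69.7 - 75.4) = 0.5439

0.5439


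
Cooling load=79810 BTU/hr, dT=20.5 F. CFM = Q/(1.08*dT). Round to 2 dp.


CFM = 79810 / (1.08 * 20.5) = 3604.79

3604.79 CFM


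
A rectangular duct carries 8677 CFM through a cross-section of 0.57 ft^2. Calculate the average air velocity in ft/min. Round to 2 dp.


V = 8677 / 0.57 = 15222.81 ft/min

15222.81 ft/min


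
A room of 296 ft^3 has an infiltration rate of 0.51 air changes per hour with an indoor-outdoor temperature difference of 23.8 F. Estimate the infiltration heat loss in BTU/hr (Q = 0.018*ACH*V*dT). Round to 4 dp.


Q = 0.018 * 0.51 * 296 * 23.8 = 64.6713 BTU/hr

64.6713 BTU/hr


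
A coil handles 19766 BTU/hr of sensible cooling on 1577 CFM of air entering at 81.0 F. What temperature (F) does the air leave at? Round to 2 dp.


dT = 19766/(1.08*1577) = 11.6055
T_leave = 81.0 - 11.6055 = 69.39 F

69.39 F


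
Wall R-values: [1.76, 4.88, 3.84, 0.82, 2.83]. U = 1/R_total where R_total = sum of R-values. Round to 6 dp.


R_total = 1.76 + 4.88 + 3.84 + 0.82 + 2.83 = 14.13
U = 1/14.13 = 0.070771

0.070771


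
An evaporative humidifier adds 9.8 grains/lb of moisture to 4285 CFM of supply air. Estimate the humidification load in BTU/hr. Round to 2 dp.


Q = 0.68 * 4285 * 9.8 = 28555.24 BTU/hr

28555.24 BTU/hr


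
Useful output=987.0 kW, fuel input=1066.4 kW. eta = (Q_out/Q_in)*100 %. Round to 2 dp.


eta = (987.0/1066.4)*100 = 92.55 %

92.55 %


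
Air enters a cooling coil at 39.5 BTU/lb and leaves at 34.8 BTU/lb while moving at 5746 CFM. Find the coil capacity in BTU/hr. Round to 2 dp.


Q = 4.5 * 5746 * (39.5 - 34.8) = 121527.90 BTU/hr

121527.90 BTU/hr


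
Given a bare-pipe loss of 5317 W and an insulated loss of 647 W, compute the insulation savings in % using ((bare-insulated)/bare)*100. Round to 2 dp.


Savings = ((5317-647)/5317)*100 = 87.83 %

87.83 %


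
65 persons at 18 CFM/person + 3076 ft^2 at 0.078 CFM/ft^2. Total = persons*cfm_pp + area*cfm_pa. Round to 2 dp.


Total = 65*18 + 3076*0.078 = 1409.93 CFM

1409.93 CFM


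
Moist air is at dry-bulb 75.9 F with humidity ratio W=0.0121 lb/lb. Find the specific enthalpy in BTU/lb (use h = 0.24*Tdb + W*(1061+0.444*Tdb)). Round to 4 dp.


h = 0.24*75.9 + 0.0121*(1061+0.444*75.9) = 31.4619 BTU/lb

31.4619 BTU/lb


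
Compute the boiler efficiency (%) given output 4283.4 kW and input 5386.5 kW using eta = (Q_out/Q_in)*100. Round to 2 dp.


eta = (4283.4/5386.5)*100 = 79.52 %

79.52 %


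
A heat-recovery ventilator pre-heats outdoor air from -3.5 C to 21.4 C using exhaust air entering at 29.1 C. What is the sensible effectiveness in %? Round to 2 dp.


eff = (21.4-(-3.5))/(29.1-(-3.5))*100 = 76.38 %

76.38 %


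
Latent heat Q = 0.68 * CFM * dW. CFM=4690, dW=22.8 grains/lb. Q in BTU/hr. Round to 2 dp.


Q = 0.68 * 4690 * 22.8 = 72713.76 BTU/hr

72713.76 BTU/hr


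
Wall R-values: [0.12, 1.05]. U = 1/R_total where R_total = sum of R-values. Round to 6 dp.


R_total = 0.12 + 1.05 = 1.17
U = 1/1.17 = 0.854701

0.854701


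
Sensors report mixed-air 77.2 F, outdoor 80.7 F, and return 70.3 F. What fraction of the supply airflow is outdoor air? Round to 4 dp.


frac = (77.2 - 70.3) / (80.7 - 70.3) = 0.6635

0.6635


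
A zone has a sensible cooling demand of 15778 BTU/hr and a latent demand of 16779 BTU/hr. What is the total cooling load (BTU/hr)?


Qt = 15778 + 16779 = 32557 BTU/hr

32557 BTU/hr


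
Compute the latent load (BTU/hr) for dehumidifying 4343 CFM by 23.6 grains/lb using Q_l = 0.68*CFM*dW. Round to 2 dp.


Q = 0.68 * 4343 * 23.6 = 69696.46 BTU/hr

69696.46 BTU/hr


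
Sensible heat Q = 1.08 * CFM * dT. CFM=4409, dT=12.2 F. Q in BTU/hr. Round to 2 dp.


Q = 1.08 * 4409 * 12.2 = 58092.98 BTU/hr

58092.98 BTU/hr


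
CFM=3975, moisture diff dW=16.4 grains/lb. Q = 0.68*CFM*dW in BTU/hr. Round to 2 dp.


Q = 0.68 * 3975 * 16.4 = 44329.20 BTU/hr

44329.20 BTU/hr


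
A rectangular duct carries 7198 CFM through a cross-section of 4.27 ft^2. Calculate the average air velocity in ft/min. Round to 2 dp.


V = 7198 / 4.27 = 1685.71 ft/min

1685.71 ft/min


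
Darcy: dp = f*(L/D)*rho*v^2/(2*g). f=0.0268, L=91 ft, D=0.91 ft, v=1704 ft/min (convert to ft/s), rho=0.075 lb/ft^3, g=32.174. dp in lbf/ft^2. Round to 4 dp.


v_fps = 1704/60 = 28.4 ft/s
dp = 0.0268*(91/0.91)*0.075*28.4^2/(2*32.174) = 2.5194 lbf/ft^2

2.5194 lbf/ft^2


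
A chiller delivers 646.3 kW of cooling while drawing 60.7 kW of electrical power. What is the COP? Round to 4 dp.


COP = 646.3 / 60.7 = 10.6474

10.6474


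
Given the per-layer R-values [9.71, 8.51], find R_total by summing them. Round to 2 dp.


R_total = 9.71 + 8.51 = 18.22

18.22


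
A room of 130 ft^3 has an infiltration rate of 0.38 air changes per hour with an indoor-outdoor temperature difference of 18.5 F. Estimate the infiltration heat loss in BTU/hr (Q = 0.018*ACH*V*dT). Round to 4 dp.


Q = 0.018 * 0.38 * 130 * 18.5 = 16.4502 BTU/hr

16.4502 BTU/hr


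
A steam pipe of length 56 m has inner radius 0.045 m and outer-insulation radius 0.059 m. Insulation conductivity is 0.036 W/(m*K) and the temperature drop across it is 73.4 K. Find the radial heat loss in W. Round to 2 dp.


Q = 2*pi*0.036*56*73.4/ln(0.059/0.045) = 3432.40 W

3432.40 W


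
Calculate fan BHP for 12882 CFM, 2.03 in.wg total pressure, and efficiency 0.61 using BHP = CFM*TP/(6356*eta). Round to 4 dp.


BHP = 12882 * 2.03 / (6356 * 0.61) = 6.7447 hp

6.7447 hp


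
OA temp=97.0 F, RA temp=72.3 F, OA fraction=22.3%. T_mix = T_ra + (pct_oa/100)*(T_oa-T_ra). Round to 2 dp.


T_mix = 72.3 + (22.3/100)*(97.0-72.3) = 77.81 F

77.81 F


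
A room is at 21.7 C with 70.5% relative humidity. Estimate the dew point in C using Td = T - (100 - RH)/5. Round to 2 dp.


Td = 21.7 - (100-70.5)/5 = 15.80 C

15.80 C


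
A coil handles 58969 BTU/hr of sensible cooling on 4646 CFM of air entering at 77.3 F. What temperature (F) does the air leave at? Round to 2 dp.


dT = 58969/(1.08*4646) = 11.7522
T_leave = 77.3 - 11.7522 = 65.55 F

65.55 F


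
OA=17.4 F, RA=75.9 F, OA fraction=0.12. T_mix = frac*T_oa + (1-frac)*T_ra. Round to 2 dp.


T_mix = 0.12*17.4 + 0.88*75.9 = 68.88 F

68.88 F


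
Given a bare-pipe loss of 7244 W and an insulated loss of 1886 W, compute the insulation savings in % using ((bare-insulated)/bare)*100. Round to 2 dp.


Savings = ((7244-1886)/7244)*100 = 73.96 %

73.96 %


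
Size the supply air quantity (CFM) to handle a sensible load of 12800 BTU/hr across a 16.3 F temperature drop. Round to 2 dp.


CFM = 12800 / (1.08 * 16.3) = 727.11

727.11 CFM


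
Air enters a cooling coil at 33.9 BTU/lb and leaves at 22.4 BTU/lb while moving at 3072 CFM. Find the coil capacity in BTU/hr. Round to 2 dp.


Q = 4.5 * 3072 * (33.9 - 22.4) = 158976.00 BTU/hr

158976.00 BTU/hr


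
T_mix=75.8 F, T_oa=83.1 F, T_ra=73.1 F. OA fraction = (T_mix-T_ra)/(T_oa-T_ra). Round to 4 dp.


frac = (75.8 - 73.1) / (83.1 - 73.1) = 0.2700

0.2700


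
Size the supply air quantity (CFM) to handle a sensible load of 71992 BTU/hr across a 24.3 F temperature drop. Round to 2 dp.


CFM = 71992 / (1.08 * 24.3) = 2743.18

2743.18 CFM


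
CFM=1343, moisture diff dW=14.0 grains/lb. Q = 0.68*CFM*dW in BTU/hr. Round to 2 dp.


Q = 0.68 * 1343 * 14.0 = 12785.36 BTU/hr

12785.36 BTU/hr


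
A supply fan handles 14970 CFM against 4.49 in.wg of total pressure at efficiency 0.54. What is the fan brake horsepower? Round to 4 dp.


BHP = 14970 * 4.49 / (6356 * 0.54) = 19.5835 hp

19.5835 hp


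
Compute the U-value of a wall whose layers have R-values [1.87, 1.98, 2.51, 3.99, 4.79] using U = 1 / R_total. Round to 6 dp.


R_total = 1.87 + 1.98 + 2.51 + 3.99 + 4.79 = 15.14
U = 1/15.14 = 0.066050

0.066050


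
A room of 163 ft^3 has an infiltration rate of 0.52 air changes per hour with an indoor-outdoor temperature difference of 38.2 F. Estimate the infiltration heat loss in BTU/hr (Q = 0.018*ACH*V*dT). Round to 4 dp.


Q = 0.018 * 0.52 * 163 * 38.2 = 58.2810 BTU/hr

58.2810 BTU/hr


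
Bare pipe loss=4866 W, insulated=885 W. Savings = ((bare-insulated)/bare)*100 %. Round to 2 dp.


Savings = ((4866-885)/4866)*100 = 81.81 %

81.81 %


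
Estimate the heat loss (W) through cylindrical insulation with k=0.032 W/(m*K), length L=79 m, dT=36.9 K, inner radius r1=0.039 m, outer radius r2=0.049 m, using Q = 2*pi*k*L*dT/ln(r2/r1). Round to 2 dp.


Q = 2*pi*0.032*79*36.9/ln(0.049/0.039) = 2567.77 W

2567.77 W


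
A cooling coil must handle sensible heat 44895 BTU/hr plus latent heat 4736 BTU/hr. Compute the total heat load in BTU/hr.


Qt = 44895 + 4736 = 49631 BTU/hr

49631 BTU/hr


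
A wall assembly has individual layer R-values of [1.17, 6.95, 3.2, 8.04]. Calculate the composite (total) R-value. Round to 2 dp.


R_total = 1.17 + 6.95 + 3.2 + 8.04 = 19.36

19.36


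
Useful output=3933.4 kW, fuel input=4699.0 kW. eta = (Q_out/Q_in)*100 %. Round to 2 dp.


eta = (3933.4/4699.0)*100 = 83.71 %

83.71 %


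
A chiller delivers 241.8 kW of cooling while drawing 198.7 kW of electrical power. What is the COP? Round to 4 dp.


COP = 241.8 / 198.7 = 1.2169

1.2169


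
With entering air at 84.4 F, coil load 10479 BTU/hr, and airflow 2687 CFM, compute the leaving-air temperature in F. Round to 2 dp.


dT = 10479/(1.08*2687) = 3.6110
T_leave = 84.4 - 3.6110 = 80.79 F

80.79 F


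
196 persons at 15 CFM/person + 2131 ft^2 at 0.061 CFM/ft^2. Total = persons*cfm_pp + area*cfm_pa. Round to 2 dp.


Total = 196*15 + 2131*0.061 = 3069.99 CFM

3069.99 CFM


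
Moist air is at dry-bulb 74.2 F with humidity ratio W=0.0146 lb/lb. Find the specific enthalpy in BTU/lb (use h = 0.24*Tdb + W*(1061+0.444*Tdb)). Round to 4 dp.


h = 0.24*74.2 + 0.0146*(1061+0.444*74.2) = 33.7796 BTU/lb

33.7796 BTU/lb


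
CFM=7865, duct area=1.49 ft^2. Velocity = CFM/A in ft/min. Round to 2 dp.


V = 7865 / 1.49 = 5278.52 ft/min

5278.52 ft/min


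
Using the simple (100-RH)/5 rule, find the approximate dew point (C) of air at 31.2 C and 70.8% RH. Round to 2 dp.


Td = 31.2 - (100-70.8)/5 = 25.36 C

25.36 C


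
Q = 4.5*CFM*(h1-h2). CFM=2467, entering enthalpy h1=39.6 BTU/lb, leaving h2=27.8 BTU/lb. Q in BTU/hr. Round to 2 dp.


Q = 4.5 * 2467 * (39.6 - 27.8) = 130997.70 BTU/hr

130997.70 BTU/hr


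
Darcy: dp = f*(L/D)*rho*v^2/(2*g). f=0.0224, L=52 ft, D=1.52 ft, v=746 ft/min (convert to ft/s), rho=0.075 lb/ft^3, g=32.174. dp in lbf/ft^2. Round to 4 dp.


v_fps = 746/60 = 12.4333 ft/s
dp = 0.0224*(52/1.52)*0.075*12.4333^2/(2*32.174) = 0.1381 lbf/ft^2

0.1381 lbf/ft^2


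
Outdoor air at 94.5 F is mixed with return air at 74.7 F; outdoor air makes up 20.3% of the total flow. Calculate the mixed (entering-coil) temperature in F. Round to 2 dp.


T_mix = 74.7 + (20.3/100)*(94.5-74.7) = 78.72 F

78.72 F


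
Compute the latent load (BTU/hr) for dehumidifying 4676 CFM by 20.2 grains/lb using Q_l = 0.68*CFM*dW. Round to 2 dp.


Q = 0.68 * 4676 * 20.2 = 64229.54 BTU/hr

64229.54 BTU/hr


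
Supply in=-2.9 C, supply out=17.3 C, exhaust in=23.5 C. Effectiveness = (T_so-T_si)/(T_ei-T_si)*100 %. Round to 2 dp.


eff = (17.3-(-2.9))/(23.5-(-2.9))*100 = 76.52 %

76.52 %


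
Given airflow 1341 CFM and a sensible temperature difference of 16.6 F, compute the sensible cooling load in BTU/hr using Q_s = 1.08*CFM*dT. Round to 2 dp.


Q = 1.08 * 1341 * 16.6 = 24041.45 BTU/hr

24041.45 BTU/hr


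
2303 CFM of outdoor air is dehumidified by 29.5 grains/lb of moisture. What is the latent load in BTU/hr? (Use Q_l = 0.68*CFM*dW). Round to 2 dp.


Q = 0.68 * 2303 * 29.5 = 46198.18 BTU/hr

46198.18 BTU/hr


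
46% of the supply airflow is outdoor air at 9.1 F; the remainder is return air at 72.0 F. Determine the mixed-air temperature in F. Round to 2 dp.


T_mix = 0.46*9.1 + 0.54*72.0 = 43.07 F

43.07 F


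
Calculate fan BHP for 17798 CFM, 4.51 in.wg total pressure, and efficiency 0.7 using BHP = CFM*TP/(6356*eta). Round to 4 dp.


BHP = 17798 * 4.51 / (6356 * 0.7) = 18.0412 hp

18.0412 hp


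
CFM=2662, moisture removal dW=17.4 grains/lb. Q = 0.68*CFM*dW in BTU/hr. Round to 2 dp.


Q = 0.68 * 2662 * 17.4 = 31496.78 BTU/hr

31496.78 BTU/hr


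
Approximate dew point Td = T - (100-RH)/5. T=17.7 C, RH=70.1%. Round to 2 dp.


Td = 17.7 - (100-70.1)/5 = 11.72 C

11.72 C


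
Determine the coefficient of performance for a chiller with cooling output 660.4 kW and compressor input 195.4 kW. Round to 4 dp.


COP = 660.4 / 195.4 = 3.3797

3.3797


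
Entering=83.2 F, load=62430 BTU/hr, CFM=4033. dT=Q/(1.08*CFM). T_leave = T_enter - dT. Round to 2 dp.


dT = 62430/(1.08*4033) = 14.3331
T_leave = 83.2 - 14.3331 = 68.87 F

68.87 F


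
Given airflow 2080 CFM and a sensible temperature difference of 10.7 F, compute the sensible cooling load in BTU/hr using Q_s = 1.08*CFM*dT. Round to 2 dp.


Q = 1.08 * 2080 * 10.7 = 24036.48 BTU/hr

24036.48 BTU/hr


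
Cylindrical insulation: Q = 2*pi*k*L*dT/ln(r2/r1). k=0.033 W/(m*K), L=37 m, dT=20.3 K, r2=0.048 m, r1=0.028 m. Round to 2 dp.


Q = 2*pi*0.033*37*20.3/ln(0.048/0.028) = 288.94 W

288.94 W


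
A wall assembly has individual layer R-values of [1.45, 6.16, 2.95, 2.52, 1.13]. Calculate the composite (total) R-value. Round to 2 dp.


R_total = 1.45 + 6.16 + 2.95 + 2.52 + 1.13 = 14.21

14.21


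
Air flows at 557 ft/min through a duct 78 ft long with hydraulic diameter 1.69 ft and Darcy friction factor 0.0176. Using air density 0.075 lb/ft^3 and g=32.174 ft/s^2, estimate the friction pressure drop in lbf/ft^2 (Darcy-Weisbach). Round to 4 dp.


v_fps = 557/60 = 9.2833 ft/s
dp = 0.0176*(78/1.69)*0.075*9.2833^2/(2*32.174) = 0.0816 lbf/ft^2

0.0816 lbf/ft^2


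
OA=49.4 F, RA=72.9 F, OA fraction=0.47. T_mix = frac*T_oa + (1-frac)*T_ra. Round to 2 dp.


T_mix = 0.47*49.4 + 0.53*72.9 = 61.86 F

61.86 F


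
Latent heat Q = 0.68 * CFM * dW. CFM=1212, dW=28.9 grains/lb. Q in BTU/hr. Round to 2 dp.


Q = 0.68 * 1212 * 28.9 = 23818.22 BTU/hr

23818.22 BTU/hr


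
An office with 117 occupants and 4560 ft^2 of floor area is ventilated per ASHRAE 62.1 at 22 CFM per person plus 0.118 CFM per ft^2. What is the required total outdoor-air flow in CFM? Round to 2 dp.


Total = 117*22 + 4560*0.118 = 3112.08 CFM

3112.08 CFM


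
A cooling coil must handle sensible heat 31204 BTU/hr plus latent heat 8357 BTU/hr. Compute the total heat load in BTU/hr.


Qt = 31204 + 8357 = 39561 BTU/hr

39561 BTU/hr


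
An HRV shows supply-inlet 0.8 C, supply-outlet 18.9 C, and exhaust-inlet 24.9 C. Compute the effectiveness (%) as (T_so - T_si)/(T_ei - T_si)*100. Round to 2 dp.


eff = (18.9-0.8)/(24.9-0.8)*100 = 75.10 %

75.10 %


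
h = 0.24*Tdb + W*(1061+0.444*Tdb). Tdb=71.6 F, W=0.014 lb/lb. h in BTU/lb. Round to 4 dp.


h = 0.24*71.6 + 0.014*(1061+0.444*71.6) = 32.4831 BTU/lb

32.4831 BTU/lb


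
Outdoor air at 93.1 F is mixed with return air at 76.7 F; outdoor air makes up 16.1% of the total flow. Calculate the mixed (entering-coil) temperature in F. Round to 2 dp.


T_mix = 76.7 + (16.1/100)*(93.1-76.7) = 79.34 F

79.34 F


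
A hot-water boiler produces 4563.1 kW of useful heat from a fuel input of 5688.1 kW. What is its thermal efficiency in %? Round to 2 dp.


eta = (4563.1/5688.1)*100 = 80.22 %

80.22 %


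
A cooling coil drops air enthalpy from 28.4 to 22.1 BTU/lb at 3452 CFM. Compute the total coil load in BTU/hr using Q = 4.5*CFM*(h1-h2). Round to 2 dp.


Q = 4.5 * 3452 * (28.4 - 22.1) = 97864.20 BTU/hr

97864.20 BTU/hr


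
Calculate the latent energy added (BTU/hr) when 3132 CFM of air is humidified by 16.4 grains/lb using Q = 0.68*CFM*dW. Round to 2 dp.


Q = 0.68 * 3132 * 16.4 = 34928.06 BTU/hr

34928.06 BTU/hr


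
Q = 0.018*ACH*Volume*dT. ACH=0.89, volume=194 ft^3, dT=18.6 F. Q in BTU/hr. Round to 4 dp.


Q = 0.018 * 0.89 * 194 * 18.6 = 57.8066 BTU/hr

57.8066 BTU/hr


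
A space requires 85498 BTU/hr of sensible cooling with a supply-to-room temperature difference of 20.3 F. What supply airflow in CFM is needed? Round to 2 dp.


CFM = 85498 / (1.08 * 20.3) = 3899.74

3899.74 CFM
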